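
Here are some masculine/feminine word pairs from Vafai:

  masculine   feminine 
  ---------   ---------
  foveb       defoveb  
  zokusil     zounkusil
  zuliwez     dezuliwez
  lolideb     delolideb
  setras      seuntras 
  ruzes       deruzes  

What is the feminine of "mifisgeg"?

demifisgeg

ruzes and setras both end in -s yet inflect differently (deruzes, seuntras), so the final letter is not what conditions the rule; the last vowel is.
"mifisgeg" has last vowel 'e'. The stems whose last vowel is 'e' (lolideb → delolideb, ruzes → deruzes, zuliwez → dezuliwez) add the prefix de-.
The other pattern: stems whose last vowel is 'a' or 'i' insert -un- after the first vowel.
So mifisgeg → demifisgeg.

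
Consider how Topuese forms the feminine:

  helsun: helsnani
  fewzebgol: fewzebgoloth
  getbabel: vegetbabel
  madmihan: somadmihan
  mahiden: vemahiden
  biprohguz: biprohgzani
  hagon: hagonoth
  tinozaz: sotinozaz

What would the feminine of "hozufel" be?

vehozufel

helsun and mahiden both end in -n yet inflect differently (helsnani, vemahiden), so the final letter is not what conditions the rule; the last vowel is.
"hozufel" has last vowel 'e'. The stems whose last vowel is 'e' (getbabel → vegetbabel, mahiden → vemahiden) add the prefix ve-.
So hozufel → vehozufel.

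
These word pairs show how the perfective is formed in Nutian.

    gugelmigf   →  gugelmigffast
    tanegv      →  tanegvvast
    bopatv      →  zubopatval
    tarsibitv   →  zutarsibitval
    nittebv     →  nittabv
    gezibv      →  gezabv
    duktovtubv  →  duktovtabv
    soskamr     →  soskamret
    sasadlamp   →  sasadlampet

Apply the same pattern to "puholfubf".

puholfabf

tanegv and bopatv both end in -v yet inflect differently (tanegvvast, zubopatval), so the final letter is not what conditions the rule; the second-to-last letter is.
"puholfubf" has second-to-last letter 'b'. The stems whose second-to-last letter is 'b' (nittebv → nittabv, gezibv → gezabv, duktovtubv → duktovtabv) change the last vowel to 'a'.
The other patterns: stems whose second-to-last letter is 'g' double the final consonant and add -ast; stems whose second-to-last letter is 't' add zu- … -al around the stem; stems whose second-to-last letter is 'm' add -et.
So puholfubf → puholfabf.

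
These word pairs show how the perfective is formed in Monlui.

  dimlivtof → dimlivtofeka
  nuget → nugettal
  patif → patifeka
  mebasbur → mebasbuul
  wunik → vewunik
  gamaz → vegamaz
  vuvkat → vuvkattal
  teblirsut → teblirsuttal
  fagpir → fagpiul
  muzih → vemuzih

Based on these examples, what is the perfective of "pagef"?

"pagef" ends in -f. The stems ending in -f (patif → patifeka, dimlivtof → dimlivtofeka) add -eka.
The other patterns: stems ending in -t double the final consonant and add -al; stems ending in -r drop the final letter and add -ul; stems ending in -h, -k or -z add the prefix ve-.
So pagef → pagefeka.

pagefeka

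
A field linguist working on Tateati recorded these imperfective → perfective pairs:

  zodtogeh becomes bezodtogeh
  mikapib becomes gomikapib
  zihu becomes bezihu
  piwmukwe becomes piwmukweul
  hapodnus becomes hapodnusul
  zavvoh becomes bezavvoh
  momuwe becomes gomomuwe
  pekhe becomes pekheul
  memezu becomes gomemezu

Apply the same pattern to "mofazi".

gomofazi

memezu and zihu both end in -u yet inflect differently (gomemezu, bezihu), so the final letter is not what conditions the rule; the first letter is.
"mofazi" begins with m-. The stems beginning with m- (memezu → gomemezu, mikapib → gomikapib, momuwe → gomomuwe) add the prefix go-.
So mofazi → gomofazi.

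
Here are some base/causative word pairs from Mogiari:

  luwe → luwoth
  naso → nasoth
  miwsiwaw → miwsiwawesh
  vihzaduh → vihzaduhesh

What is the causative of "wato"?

watoth

"wato" ends in a vowel. The stems ending in a vowel (naso → nasoth, luwe → luwoth) drop the final letter and add -oth.
So wato → watoth.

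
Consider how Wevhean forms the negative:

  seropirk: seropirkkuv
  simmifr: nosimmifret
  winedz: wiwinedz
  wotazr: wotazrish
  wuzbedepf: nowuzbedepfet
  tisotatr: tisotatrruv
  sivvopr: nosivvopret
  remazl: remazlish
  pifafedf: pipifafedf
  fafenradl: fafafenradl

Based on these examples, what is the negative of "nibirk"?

nibirkkuv

wotazr and simmifr both end in -r yet inflect differently (wotazrish, nosimmifret), so the final letter is not what conditions the rule; the second-to-last letter is.
"nibirk" has second-to-last letter 'r'. The one such stem in the data (seropirk → seropirkkuv) doubles the final consonant and adds -uv (as does tisotatr), so the same rule applies.
So nibirk → nibirkkuv.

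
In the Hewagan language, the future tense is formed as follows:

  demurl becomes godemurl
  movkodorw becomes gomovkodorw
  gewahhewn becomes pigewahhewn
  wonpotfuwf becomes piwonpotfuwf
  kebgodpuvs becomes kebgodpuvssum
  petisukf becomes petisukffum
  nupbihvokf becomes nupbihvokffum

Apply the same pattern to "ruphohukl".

ruphohukllum

wonpotfuwf and petisukf both end in -f yet inflect differently (piwonpotfuwf, petisukffum), so the final letter is not what conditions the rule; the second-to-last letter is.
"ruphohukl" has second-to-last letter 'k'. The stems whose second-to-last letter is 'k' (petisukf → petisukffum, nupbihvokf → nupbihvokffum) double the final consonant and add -um.
The other patterns: stems whose second-to-last letter is 'r' add the prefix go-; stems whose second-to-last letter is 'w' add the prefix pi-.
So ruphohukl → ruphohukllum.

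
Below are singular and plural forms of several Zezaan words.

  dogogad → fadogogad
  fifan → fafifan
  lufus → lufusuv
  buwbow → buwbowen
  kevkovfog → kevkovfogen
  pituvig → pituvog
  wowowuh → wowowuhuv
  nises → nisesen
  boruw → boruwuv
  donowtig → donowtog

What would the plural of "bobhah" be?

"bobhah" has last vowel 'a'. The stems whose last vowel is 'a' (fifan → fafifan, dogogad → fadogogad) add the prefix fa-.
The other patterns: stems whose last vowel is 'i' change the last vowel to 'o'; stems whose last vowel is 'u' add -uv; stems whose last vowel is 'e' or 'o' add -en.
So bobhah → fabobhah.

fabobhah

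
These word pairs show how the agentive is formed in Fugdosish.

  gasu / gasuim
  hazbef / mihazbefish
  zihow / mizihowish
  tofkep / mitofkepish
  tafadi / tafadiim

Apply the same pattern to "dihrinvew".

midihrinvewish

tofkep and tafadi both begin with t- yet inflect differently (mitofkepish, tafadiim), so the first letter is not what conditions the rule; whether the stem ends in a vowel or a consonant is.
"dihrinvew" ends in a consonant. The stems ending in a consonant (tofkep → mitofkepish, hazbef → mihazbefish, zihow → mizihowish) add mi- … -ish around the stem.
The other pattern: stems ending in a vowel add -im.
So dihrinvew → midihrinvewish.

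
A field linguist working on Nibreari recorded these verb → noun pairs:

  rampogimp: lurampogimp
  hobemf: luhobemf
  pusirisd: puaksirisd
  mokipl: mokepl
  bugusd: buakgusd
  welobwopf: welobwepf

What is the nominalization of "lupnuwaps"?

welobwopf and hobemf both end in -f yet inflect differently (welobwepf, luhobemf), so the final letter is not what conditions the rule; the second-to-last letter is.
"lupnuwaps" has second-to-last letter 'p'. The stems whose second-to-last letter is 'p' (mokipl → mokepl, welobwopf → welobwepf) change the last vowel to 'e'.
The other patterns: stems whose second-to-last letter is 's' insert -ak- after the first vowel; stems whose second-to-last letter is 'm' add the prefix lu-.
So lupnuwaps → lupnuweps.

lupnuweps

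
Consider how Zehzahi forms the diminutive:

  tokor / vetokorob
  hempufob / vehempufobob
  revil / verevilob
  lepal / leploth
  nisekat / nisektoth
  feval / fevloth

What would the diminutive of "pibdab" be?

"pibdab" has last vowel 'a'. The stems whose last vowel is 'a' (lepal → leploth, feval → fevloth, nisekat → nisektoth) delete the last vowel and add -oth.
The other pattern: stems whose last vowel is 'i' or 'o' add ve- … -ob around the stem.
So pibdab → pibdboth.

pibdboth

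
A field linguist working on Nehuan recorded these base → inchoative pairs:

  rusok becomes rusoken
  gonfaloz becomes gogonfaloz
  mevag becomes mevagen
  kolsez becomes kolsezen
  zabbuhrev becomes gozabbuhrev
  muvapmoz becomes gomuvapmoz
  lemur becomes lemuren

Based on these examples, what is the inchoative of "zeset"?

zeseten

muvapmoz and kolsez both end in -z yet inflect differently (gomuvapmoz, kolsezen), so the final letter is not what conditions the rule; the number of vowels is.
"zeset" has 2 vowels. The stems with 2 vowels (mevag → mevagen, rusok → rusoken, lemur → lemuren) add -en.
The other pattern: stems with 3 vowels add the prefix go-.
So zeset → zeseten.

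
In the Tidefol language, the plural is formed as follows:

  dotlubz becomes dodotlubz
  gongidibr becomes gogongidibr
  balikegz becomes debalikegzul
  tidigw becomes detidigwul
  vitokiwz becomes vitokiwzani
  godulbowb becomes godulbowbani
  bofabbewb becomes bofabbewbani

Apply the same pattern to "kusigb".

dekusigbul

dotlubz and balikegz both end in -z yet inflect differently (dodotlubz, debalikegzul), so the final letter is not what conditions the rule; the second-to-last letter is.
"kusigb" has second-to-last letter 'g'. The stems whose second-to-last letter is 'g' (balikegz → debalikegzul, tidigw → detidigwul) add de- … -ul around the stem.
So kusigb → dekusigbul.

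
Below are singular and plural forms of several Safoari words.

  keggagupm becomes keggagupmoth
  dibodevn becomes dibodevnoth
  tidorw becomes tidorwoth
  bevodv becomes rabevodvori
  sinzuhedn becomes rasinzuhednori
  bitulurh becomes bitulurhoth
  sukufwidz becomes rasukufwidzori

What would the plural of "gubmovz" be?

gubmovzoth

sinzuhedn and dibodevn both end in -n yet inflect differently (rasinzuhednori, dibodevnoth), so the final letter is not what conditions the rule; the second-to-last letter is.
"gubmovz" has second-to-last letter 'v'. The one such stem in the data (dibodevn → dibodevnoth) adds -oth, so the same rule applies.
The other pattern: stems whose second-to-last letter is 'd' add ra- … -ori around the stem.
So gubmovz → gubmovzoth.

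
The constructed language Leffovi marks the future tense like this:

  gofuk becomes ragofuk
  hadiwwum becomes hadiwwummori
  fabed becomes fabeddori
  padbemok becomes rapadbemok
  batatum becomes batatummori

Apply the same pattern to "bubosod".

gofuk and hadiwwum both have last vowel 'u' yet inflect differently (ragofuk, hadiwwummori), so the last vowel is not what conditions the rule; the final letter is.
"bubosod" ends in -d. The one such stem in the data (fabed → fabeddori) doubles the final consonant and adds -ori (as do hadiwwum, batatum), so the same rule applies.
So bubosod → bubosoddori.

bubosoddori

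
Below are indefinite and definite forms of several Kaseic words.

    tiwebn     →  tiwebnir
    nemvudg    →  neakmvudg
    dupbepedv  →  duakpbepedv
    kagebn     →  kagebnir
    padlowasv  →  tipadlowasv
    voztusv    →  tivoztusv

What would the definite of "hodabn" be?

dupbepedv and voztusv both end in -v yet inflect differently (duakpbepedv, tivoztusv), so the final letter is not what conditions the rule; the second-to-last letter is.
"hodabn" has second-to-last letter 'b'. The stems whose second-to-last letter is 'b' (tiwebn → tiwebnir, kagebn → kagebnir) add -ir.
So hodabn → hodabnir.

hodabnir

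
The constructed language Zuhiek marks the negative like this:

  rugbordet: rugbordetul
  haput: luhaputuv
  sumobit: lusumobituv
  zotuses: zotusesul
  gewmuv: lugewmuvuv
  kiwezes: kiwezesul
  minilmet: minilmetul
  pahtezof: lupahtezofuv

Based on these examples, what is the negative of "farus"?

"farus" has last vowel 'u'. The stems whose last vowel is 'u' (gewmuv → lugewmuvuv, haput → luhaputuv) add lu- … -uv around the stem.
So farus → lufarusuv.

lufarusuv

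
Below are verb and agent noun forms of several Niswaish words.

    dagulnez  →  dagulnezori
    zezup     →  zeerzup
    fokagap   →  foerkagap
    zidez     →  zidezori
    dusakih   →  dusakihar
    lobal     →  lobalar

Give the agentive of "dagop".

daergop

"dagop" ends in -p. The stems ending in -p (fokagap → foerkagap, zezup → zeerzup) insert -er- after the first vowel.
The other patterns: stems ending in -z add -ori; stems ending in -h or -l add -ar.
So dagop → daergop.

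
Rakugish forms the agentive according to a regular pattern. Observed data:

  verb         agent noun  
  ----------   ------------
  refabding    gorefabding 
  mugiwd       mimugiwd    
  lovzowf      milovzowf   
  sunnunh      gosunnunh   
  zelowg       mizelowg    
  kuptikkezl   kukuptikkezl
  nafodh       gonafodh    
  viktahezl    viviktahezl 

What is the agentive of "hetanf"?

gohetanf

"hetanf" has second-to-last letter 'n'. The stems whose second-to-last letter is 'n' (refabding → gorefabding, sunnunh → gosunnunh) add the prefix go-.
The other patterns: stems whose second-to-last letter is 'w' add the prefix mi-; stems whose second-to-last letter is 'z' repeat the first consonant+vowel as a prefix.
So hetanf → gohetanf.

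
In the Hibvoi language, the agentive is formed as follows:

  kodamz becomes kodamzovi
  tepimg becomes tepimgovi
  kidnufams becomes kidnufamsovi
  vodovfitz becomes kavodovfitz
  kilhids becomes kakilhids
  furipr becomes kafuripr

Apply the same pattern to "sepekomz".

sepekomzovi

"sepekomz" has second-to-last letter 'm'. The stems whose second-to-last letter is 'm' (kodamz → kodamzovi, tepimg → tepimgovi, kidnufams → kidnufamsovi) add -ovi.
So sepekomz → sepekomzovi.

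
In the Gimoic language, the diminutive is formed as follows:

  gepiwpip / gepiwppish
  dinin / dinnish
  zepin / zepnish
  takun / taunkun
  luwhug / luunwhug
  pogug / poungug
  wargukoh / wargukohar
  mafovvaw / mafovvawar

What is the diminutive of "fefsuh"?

feunfsuh

"fefsuh" has last vowel 'u'. The stems whose last vowel is 'u' (takun → taunkun, luwhug → luunwhug, pogug → poungug) insert -un- after the first vowel.
The other patterns: stems whose last vowel is 'i' delete the last vowel and add -ish; stems whose last vowel is 'a' or 'o' add -ar.
So fefsuh → feunfsuh.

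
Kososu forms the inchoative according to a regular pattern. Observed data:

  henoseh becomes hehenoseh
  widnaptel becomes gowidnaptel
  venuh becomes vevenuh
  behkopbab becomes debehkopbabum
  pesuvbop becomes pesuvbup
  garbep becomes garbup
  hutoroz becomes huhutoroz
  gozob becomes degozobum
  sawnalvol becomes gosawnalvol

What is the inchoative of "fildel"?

sawnalvol and gozob both have last vowel 'o' yet inflect differently (gosawnalvol, degozobum), so the last vowel is not what conditions the rule; the final letter is.
"fildel" ends in -l. The stems ending in -l (sawnalvol → gosawnalvol, widnaptel → gowidnaptel) add the prefix go-.
The other patterns: stems ending in -b add de- … -um around the stem; stems ending in -p change the last vowel to 'u'; stems ending in -h or -z repeat the first consonant+vowel as a prefix.
So fildel → gofildel.

gofildel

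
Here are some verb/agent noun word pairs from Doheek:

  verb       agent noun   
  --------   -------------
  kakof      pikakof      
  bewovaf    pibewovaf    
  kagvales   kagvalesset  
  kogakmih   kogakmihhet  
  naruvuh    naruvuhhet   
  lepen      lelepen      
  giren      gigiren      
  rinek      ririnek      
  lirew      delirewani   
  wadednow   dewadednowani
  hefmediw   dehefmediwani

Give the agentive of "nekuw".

kagvales and lepen both have last vowel 'e' yet inflect differently (kagvalesset, lelepen), so the last vowel is not what conditions the rule; the final letter is.
"nekuw" ends in -w. The stems ending in -w (lirew → delirewani, wadednow → dewadednowani, hefmediw → dehefmediwani) add de- … -ani around the stem.
The other patterns: stems ending in -f add the prefix pi-; stems ending in -h or -s double the final consonant and add -et; stems ending in -k or -n repeat the first consonant+vowel as a prefix.
So nekuw → denekuwani.

denekuwani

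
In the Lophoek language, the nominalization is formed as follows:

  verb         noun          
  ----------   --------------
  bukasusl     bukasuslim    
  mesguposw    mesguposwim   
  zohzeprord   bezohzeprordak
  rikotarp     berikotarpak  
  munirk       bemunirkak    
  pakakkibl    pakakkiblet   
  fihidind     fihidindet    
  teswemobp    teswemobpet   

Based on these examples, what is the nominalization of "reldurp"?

bereldurpak

bukasusl and pakakkibl both end in -l yet inflect differently (bukasuslim, pakakkiblet), so the final letter is not what conditions the rule; the second-to-last letter is.
"reldurp" has second-to-last letter 'r'. The stems whose second-to-last letter is 'r' (zohzeprord → bezohzeprordak, rikotarp → berikotarpak, munirk → bemunirkak) add be- … -ak around the stem.
So reldurp → bereldurpak.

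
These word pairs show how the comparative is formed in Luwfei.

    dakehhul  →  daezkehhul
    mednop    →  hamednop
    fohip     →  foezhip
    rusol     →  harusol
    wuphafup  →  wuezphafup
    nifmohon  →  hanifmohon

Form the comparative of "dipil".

diezpil

"dipil" has last vowel 'i'. The one such stem in the data (fohip → foezhip) inserts -ez- after the first vowel (as do wuphafup, dakehhul), so the same rule applies.
The other pattern: stems whose last vowel is 'o' add the prefix ha-.
So dipil → diezpil.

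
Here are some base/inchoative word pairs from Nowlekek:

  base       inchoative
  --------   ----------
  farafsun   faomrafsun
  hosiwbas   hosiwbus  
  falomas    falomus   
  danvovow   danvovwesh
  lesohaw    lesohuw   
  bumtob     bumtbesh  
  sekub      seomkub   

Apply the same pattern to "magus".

lesohaw and danvovow both end in -w yet inflect differently (lesohuw, danvovwesh), so the final letter is not what conditions the rule; the last vowel is.
"magus" has last vowel 'u'. The stems whose last vowel is 'u' (farafsun → faomrafsun, sekub → seomkub) insert -om- after the first vowel.
The other patterns: stems whose last vowel is 'a' change the last vowel to 'u'; stems whose last vowel is 'o' delete the last vowel and add -esh.
So magus → maomgus.

maomgus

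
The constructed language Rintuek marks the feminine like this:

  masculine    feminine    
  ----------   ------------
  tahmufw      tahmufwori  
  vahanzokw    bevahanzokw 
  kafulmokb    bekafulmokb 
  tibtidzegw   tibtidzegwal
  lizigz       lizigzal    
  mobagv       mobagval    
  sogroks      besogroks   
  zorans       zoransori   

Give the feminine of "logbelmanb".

tibtidzegw and vahanzokw both end in -w yet inflect differently (tibtidzegwal, bevahanzokw), so the final letter is not what conditions the rule; the second-to-last letter is.
"logbelmanb" has second-to-last letter 'n'. The one such stem in the data (zorans → zoransori) adds -ori, so the same rule applies.
The other patterns: stems whose second-to-last letter is 'g' add -al; stems whose second-to-last letter is 'k' add the prefix be-.
So logbelmanb → logbelmanbori.

logbelmanbori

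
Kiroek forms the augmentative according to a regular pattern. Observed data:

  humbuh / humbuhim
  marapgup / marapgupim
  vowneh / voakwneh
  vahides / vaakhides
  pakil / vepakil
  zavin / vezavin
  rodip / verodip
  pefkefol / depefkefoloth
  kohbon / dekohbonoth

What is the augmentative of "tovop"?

humbuh and vowneh both end in -h yet inflect differently (humbuhim, voakwneh), so the final letter is not what conditions the rule; the last vowel is.
"tovop" has last vowel 'o'. The stems whose last vowel is 'o' (pefkefol → depefkefoloth, kohbon → dekohbonoth) add de- … -oth around the stem.
The other patterns: stems whose last vowel is 'u' add -im; stems whose last vowel is 'e' insert -ak- after the first vowel; stems whose last vowel is 'i' add the prefix ve-.
So tovop → detovopoth.

detovopoth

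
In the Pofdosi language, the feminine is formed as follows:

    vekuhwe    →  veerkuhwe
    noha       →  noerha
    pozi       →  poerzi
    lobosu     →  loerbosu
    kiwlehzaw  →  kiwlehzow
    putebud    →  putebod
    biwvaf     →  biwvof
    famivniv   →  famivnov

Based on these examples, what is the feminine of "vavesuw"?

vavesow

"vavesuw" ends in a consonant. The stems ending in a consonant (kiwlehzaw → kiwlehzow, putebud → putebod, biwvaf → biwvof) change the last vowel to 'o'.
So vavesuw → vavesow.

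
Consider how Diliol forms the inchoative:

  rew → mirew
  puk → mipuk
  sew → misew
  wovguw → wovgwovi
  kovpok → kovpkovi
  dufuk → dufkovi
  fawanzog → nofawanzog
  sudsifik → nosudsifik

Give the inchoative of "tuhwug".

tuhwgovi

rew and wovguw both end in -w yet inflect differently (mirew, wovgwovi), so the final letter is not what conditions the rule; the number of vowels is.
"tuhwug" has 2 vowels. The stems with 2 vowels (wovguw → wovgwovi, kovpok → kovpkovi, dufuk → dufkovi) delete the last vowel and add -ovi.
So tuhwug → tuhwgovi.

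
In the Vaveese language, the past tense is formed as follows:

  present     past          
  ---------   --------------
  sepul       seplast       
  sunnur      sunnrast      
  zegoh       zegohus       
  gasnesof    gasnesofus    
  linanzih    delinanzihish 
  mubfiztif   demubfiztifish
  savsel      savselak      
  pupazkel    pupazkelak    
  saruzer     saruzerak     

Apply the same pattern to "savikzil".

"savikzil" has last vowel 'i'. The stems whose last vowel is 'i' (linanzih → delinanzihish, mubfiztif → demubfiztifish) add de- … -ish around the stem.
The other patterns: stems whose last vowel is 'u' delete the last vowel and add -ast; stems whose last vowel is 'o' add -us; stems whose last vowel is 'e' add -ak.
So savikzil → desavikzilish.

desavikzilish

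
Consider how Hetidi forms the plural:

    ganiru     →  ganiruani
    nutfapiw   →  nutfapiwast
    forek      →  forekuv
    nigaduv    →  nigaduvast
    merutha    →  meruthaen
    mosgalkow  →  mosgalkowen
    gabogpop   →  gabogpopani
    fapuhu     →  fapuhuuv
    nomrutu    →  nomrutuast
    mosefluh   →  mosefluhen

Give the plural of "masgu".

masguen

"masgu" begins with m-. The stems beginning with m- (mosgalkow → mosgalkowen, mosefluh → mosefluhen, merutha → meruthaen) add -en.
The other patterns: stems beginning with n- add -ast; stems beginning with g- add -ani; stems beginning with f- add -uv.
So masgu → masguen.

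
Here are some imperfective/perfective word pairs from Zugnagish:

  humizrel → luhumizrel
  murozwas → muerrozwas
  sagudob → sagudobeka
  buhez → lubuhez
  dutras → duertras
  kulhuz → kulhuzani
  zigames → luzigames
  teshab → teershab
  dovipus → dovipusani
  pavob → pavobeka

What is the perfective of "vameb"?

dutras and dovipus both end in -s yet inflect differently (duertras, dovipusani), so the final letter is not what conditions the rule; the last vowel is.
"vameb" has last vowel 'e'. The stems whose last vowel is 'e' (zigames → luzigames, humizrel → luhumizrel, buhez → lubuhez) add the prefix lu-.
The other patterns: stems whose last vowel is 'a' insert -er- after the first vowel; stems whose last vowel is 'u' add -ani; stems whose last vowel is 'o' add -eka.
So vameb → luvameb.

luvameb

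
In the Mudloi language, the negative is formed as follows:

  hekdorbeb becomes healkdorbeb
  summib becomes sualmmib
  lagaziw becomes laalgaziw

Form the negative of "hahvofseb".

haalhvofseb

Every pair shown (hekdorbeb → healkdorbeb, summib → sualmmib, lagaziw → laalgaziw) follows the same rule: insert -al- after the first vowel.
So hahvofseb → haalhvofseb.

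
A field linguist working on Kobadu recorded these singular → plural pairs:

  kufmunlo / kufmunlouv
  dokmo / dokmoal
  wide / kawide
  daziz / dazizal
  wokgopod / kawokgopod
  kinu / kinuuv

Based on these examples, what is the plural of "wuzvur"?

kawuzvur

kufmunlo and dokmo both end in -o yet inflect differently (kufmunlouv, dokmoal), so the final letter is not what conditions the rule; the first letter is.
"wuzvur" begins with w-. The stems beginning with w- (wokgopod → kawokgopod, wide → kawide) add the prefix ka-.
So wuzvur → kawuzvur.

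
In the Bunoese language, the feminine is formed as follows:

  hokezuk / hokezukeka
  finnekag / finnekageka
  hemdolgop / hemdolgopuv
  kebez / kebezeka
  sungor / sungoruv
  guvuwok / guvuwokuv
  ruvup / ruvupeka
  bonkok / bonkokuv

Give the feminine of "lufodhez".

lufodhezeka

"lufodhez" has last vowel 'e'. The one such stem in the data (kebez → kebezeka) adds -eka, so the same rule applies.
So lufodhez → lufodhezeka.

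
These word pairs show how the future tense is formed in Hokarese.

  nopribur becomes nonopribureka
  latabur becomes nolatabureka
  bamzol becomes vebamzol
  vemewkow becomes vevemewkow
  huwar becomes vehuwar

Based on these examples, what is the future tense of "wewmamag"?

"wewmamag" has last vowel 'a'. The one such stem in the data (huwar → vehuwar) adds the prefix ve-, so the same rule applies.
The other pattern: stems whose last vowel is 'u' add no- … -eka around the stem.
So wewmamag → vewewmamag.

vewewmamag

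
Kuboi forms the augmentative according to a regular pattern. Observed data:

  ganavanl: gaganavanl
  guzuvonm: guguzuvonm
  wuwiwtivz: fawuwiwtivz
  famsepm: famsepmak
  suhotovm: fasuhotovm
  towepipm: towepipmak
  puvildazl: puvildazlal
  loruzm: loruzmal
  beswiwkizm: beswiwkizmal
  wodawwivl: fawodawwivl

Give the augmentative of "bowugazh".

bowugazhal

guzuvonm and famsepm both end in -m yet inflect differently (guguzuvonm, famsepmak), so the final letter is not what conditions the rule; the second-to-last letter is.
"bowugazh" has second-to-last letter 'z'. The stems whose second-to-last letter is 'z' (loruzm → loruzmal, puvildazl → puvildazlal, beswiwkizm → beswiwkizmal) add -al.
So bowugazh → bowugazhal.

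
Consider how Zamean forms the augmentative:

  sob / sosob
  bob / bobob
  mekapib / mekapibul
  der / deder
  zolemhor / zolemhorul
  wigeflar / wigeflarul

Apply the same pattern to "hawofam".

bob and mekapib both end in -b yet inflect differently (bobob, mekapibul), so the final letter is not what conditions the rule; the number of vowels is.
"hawofam" has 3 vowels. The stems with 3 vowels (mekapib → mekapibul, wigeflar → wigeflarul, zolemhor → zolemhorul) add -ul.
The other pattern: stems with 1 vowel repeat the first consonant+vowel as a prefix.
So hawofam → hawofamul.

hawofamul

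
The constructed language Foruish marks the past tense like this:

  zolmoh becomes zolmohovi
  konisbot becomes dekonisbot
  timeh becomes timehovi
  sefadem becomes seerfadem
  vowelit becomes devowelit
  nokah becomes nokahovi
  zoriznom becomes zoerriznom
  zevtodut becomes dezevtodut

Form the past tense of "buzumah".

konisbot and zolmoh both have last vowel 'o' yet inflect differently (dekonisbot, zolmohovi), so the last vowel is not what conditions the rule; the final letter is.
"buzumah" ends in -h. The stems ending in -h (zolmoh → zolmohovi, nokah → nokahovi, timeh → timehovi) add -ovi.
So buzumah → buzumahovi.

buzumahovi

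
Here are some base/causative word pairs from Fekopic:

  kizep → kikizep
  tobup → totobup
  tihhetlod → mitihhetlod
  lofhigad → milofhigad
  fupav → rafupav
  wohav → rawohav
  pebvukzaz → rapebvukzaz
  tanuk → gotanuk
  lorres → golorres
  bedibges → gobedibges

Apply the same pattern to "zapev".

lofhigad and fupav both have last vowel 'a' yet inflect differently (milofhigad, rafupav), so the last vowel is not what conditions the rule; the final letter is.
"zapev" ends in -v. The stems ending in -v (fupav → rafupav, wohav → rawohav) add the prefix ra-.
So zapev → razapev.

razapev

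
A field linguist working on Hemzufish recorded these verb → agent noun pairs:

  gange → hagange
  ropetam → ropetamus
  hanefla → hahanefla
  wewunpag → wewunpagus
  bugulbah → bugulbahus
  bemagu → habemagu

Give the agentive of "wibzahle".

hawibzahle

hanefla and ropetam both have last vowel 'a' yet inflect differently (hahanefla, ropetamus), so the last vowel is not what conditions the rule; whether the stem ends in a vowel or a consonant is.
"wibzahle" ends in a vowel. The stems ending in a vowel (bemagu → habemagu, gange → hagange, hanefla → hahanefla) add the prefix ha-.
The other pattern: stems ending in a consonant add -us.
So wibzahle → hawibzahle.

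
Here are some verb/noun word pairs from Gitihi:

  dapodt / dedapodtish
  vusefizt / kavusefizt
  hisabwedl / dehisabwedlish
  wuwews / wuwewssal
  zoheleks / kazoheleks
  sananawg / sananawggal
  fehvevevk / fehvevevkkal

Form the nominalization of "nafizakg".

"nafizakg" has second-to-last letter 'k'. The one such stem in the data (zoheleks → kazoheleks) adds the prefix ka-, so the same rule applies.
The other patterns: stems whose second-to-last letter is 'd' add de- … -ish around the stem; stems whose second-to-last letter is 'v' or 'w' double the final consonant and add -al.
So nafizakg → kanafizakg.

kanafizakg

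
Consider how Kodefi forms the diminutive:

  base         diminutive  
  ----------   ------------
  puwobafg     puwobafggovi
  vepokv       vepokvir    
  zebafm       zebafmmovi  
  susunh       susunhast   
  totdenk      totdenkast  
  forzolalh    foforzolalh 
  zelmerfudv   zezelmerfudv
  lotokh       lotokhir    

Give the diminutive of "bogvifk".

susunh and lotokh both end in -h yet inflect differently (susunhast, lotokhir), so the final letter is not what conditions the rule; the second-to-last letter is.
"bogvifk" has second-to-last letter 'f'. The stems whose second-to-last letter is 'f' (puwobafg → puwobafggovi, zebafm → zebafmmovi) double the final consonant and add -ovi.
So bogvifk → bogvifkkovi.

bogvifkkovi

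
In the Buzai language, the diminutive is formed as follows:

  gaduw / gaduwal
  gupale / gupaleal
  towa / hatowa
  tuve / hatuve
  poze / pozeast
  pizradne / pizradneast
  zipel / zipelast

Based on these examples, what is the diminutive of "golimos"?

golimosal

gupale and tuve both end in -e yet inflect differently (gupaleal, hatuve), so the final letter is not what conditions the rule; the first letter is.
"golimos" begins with g-. The stems beginning with g- (gaduw → gaduwal, gupale → gupaleal) add -al.
The other patterns: stems beginning with t- add the prefix ha-; stems beginning with p- or z- add -ast.
So golimos → golimosal.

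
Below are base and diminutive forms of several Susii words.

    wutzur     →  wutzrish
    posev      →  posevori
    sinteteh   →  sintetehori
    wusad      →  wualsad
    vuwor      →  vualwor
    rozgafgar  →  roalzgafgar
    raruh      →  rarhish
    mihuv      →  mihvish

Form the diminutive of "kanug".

kangish

sinteteh and raruh both end in -h yet inflect differently (sintetehori, rarhish), so the final letter is not what conditions the rule; the last vowel is.
"kanug" has last vowel 'u'. The stems whose last vowel is 'u' (raruh → rarhish, mihuv → mihvish, wutzur → wutzrish) delete the last vowel and add -ish.
So kanug → kangish.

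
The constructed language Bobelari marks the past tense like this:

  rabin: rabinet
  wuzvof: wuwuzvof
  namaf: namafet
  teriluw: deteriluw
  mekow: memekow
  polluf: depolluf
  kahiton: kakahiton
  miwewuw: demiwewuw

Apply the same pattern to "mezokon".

memezokon

polluf and wuzvof both end in -f yet inflect differently (depolluf, wuwuzvof), so the final letter is not what conditions the rule; the last vowel is.
"mezokon" has last vowel 'o'. The stems whose last vowel is 'o' (kahiton → kakahiton, wuzvof → wuwuzvof, mekow → memekow) repeat the first consonant+vowel as a prefix.
The other patterns: stems whose last vowel is 'u' add the prefix de-; stems whose last vowel is 'a' or 'i' add -et.
So mezokon → memezokon.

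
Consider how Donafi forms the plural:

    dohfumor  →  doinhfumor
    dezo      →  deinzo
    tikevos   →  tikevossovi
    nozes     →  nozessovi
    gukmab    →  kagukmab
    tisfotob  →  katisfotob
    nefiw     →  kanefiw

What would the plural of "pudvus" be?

"pudvus" ends in -s. The stems ending in -s (tikevos → tikevossovi, nozes → nozessovi) double the final consonant and add -ovi.
The other patterns: stems ending in -o or -r insert -in- after the first vowel; stems ending in -b or -w add the prefix ka-.
So pudvus → pudvussovi.

pudvussovi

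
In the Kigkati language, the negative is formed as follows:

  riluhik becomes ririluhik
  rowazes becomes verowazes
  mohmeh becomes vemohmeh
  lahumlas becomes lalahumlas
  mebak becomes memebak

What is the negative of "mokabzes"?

"mokabzes" has last vowel 'e'. The stems whose last vowel is 'e' (mohmeh → vemohmeh, rowazes → verowazes) add the prefix ve-.
So mokabzes → vemokabzes.

vemokabzes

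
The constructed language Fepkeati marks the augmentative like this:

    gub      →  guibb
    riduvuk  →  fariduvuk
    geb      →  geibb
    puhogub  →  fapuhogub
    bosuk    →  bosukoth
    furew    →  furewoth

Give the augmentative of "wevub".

bosuk and riduvuk both end in -k yet inflect differently (bosukoth, fariduvuk), so the final letter is not what conditions the rule; the number of vowels is.
"wevub" has 2 vowels. The stems with 2 vowels (bosuk → bosukoth, furew → furewoth) add -oth.
The other patterns: stems with 1 vowel insert -ib- after the first vowel; stems with 3 vowels add the prefix fa-.
So wevub → wevuboth.

wevuboth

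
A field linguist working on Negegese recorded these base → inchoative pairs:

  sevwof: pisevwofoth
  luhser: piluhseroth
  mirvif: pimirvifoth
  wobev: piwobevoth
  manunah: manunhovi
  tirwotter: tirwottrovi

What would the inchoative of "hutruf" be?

luhser and tirwotter both end in -r yet inflect differently (piluhseroth, tirwottrovi), so the final letter is not what conditions the rule; the number of vowels is.
"hutruf" has 2 vowels. The stems with 2 vowels (sevwof → pisevwofoth, luhser → piluhseroth, mirvif → pimirvifoth) add pi- … -oth around the stem.
The other pattern: stems with 3 vowels delete the last vowel and add -ovi.
So hutruf → pihutrufoth.

pihutrufoth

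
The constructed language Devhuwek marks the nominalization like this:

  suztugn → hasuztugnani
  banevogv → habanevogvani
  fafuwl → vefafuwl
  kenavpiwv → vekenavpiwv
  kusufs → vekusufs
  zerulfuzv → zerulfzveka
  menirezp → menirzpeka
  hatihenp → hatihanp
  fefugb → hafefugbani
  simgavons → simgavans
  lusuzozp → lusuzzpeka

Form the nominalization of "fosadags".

hafosadagsani

banevogv and zerulfuzv both end in -v yet inflect differently (habanevogvani, zerulfzveka), so the final letter is not what conditions the rule; the second-to-last letter is.
"fosadags" has second-to-last letter 'g'. The stems whose second-to-last letter is 'g' (suztugn → hasuztugnani, fefugb → hafefugbani, banevogv → habanevogvani) add ha- … -ani around the stem.
So fosadags → hafosadagsani.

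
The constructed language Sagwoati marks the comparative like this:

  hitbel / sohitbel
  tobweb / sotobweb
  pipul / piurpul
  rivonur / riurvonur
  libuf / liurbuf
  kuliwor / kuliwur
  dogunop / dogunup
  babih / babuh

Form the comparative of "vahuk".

vaurhuk

hitbel and pipul both end in -l yet inflect differently (sohitbel, piurpul), so the final letter is not what conditions the rule; the last vowel is.
"vahuk" has last vowel 'u'. The stems whose last vowel is 'u' (pipul → piurpul, rivonur → riurvonur, libuf → liurbuf) insert -ur- after the first vowel.
The other patterns: stems whose last vowel is 'e' add the prefix so-; stems whose last vowel is 'i' or 'o' change the last vowel to 'u'.
So vahuk → vaurhuk.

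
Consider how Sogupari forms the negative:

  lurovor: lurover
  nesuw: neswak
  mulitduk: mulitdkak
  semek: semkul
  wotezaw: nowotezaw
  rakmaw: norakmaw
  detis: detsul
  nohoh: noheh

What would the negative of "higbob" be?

"higbob" has last vowel 'o'. The stems whose last vowel is 'o' (nohoh → noheh, lurovor → lurover) change the last vowel to 'e'.
So higbob → higbeb.

higbeb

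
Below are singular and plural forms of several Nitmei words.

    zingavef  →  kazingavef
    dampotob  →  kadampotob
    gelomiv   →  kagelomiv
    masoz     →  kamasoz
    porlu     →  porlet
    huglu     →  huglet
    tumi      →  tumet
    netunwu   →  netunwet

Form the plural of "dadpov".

gelomiv and tumi both have last vowel 'i' yet inflect differently (kagelomiv, tumet), so the last vowel is not what conditions the rule; whether the stem ends in a vowel or a consonant is.
"dadpov" ends in a consonant. The stems ending in a consonant (zingavef → kazingavef, dampotob → kadampotob, gelomiv → kagelomiv) add the prefix ka-.
The other pattern: stems ending in a vowel drop the final letter and add -et.
So dadpov → kadadpov.

kadadpov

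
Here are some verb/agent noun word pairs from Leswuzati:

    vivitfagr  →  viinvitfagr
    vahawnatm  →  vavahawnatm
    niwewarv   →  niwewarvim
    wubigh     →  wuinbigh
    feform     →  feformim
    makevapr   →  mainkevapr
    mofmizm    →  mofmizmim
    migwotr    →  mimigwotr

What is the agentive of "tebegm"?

teinbegm

vahawnatm and feform both end in -m yet inflect differently (vavahawnatm, feformim), so the final letter is not what conditions the rule; the second-to-last letter is.
"tebegm" has second-to-last letter 'g'. The stems whose second-to-last letter is 'g' (wubigh → wuinbigh, vivitfagr → viinvitfagr) insert -in- after the first vowel.
So tebegm → teinbegm.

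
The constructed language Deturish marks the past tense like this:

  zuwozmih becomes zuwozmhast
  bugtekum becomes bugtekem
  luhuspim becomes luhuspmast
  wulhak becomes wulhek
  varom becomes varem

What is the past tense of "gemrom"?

luhuspim and bugtekum both end in -m yet inflect differently (luhuspmast, bugtekem), so the final letter is not what conditions the rule; the last vowel is.
"gemrom" has last vowel 'o'. The one such stem in the data (varom → varem) changes the last vowel to 'e' (as do bugtekum, wulhak), so the same rule applies.
So gemrom → gemrem.

gemrem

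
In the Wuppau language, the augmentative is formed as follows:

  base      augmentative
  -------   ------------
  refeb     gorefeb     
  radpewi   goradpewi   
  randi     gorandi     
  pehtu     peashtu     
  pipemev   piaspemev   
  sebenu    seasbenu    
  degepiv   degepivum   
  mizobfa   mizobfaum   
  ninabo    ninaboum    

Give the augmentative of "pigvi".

piasgvi

pipemev and degepiv both end in -v yet inflect differently (piaspemev, degepivum), so the final letter is not what conditions the rule; the first letter is.
"pigvi" begins with p-. The stems beginning with p- (pehtu → peashtu, pipemev → piaspemev) insert -as- after the first vowel.
The other patterns: stems beginning with r- add the prefix go-; stems beginning with d-, m- or n- add -um.
So pigvi → piasgvi.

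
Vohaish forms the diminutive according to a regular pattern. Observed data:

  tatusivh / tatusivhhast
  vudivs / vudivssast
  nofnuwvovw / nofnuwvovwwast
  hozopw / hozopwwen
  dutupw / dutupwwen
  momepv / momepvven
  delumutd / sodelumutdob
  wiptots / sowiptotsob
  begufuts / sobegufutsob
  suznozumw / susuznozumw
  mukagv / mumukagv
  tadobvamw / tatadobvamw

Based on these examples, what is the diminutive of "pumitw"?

sopumitwob

nofnuwvovw and hozopw both end in -w yet inflect differently (nofnuwvovwwast, hozopwwen), so the final letter is not what conditions the rule; the second-to-last letter is.
"pumitw" has second-to-last letter 't'. The stems whose second-to-last letter is 't' (delumutd → sodelumutdob, wiptots → sowiptotsob, begufuts → sobegufutsob) add so- … -ob around the stem.
The other patterns: stems whose second-to-last letter is 'v' double the final consonant and add -ast; stems whose second-to-last letter is 'p' double the final consonant and add -en; stems whose second-to-last letter is 'g' or 'm' repeat the first consonant+vowel as a prefix.
So pumitw → sopumitwob.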